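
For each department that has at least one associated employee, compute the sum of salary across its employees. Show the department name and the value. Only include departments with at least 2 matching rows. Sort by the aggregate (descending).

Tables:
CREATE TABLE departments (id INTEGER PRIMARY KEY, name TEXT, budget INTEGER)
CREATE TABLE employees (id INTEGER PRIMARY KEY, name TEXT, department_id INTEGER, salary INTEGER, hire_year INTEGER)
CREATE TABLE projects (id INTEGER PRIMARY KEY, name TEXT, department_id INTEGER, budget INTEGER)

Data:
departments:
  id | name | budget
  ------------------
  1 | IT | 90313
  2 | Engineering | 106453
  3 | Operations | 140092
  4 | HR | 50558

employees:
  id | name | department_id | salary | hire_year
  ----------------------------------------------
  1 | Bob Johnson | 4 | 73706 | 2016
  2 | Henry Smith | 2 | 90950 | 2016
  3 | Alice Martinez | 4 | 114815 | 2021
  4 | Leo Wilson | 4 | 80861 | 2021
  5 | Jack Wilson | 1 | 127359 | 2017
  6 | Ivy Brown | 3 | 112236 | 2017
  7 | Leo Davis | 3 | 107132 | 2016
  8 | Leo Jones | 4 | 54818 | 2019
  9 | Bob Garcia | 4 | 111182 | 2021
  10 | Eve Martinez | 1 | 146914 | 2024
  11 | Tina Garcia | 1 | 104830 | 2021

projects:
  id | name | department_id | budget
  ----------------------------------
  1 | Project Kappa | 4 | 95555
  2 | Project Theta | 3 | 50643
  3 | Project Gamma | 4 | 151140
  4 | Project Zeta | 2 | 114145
SELECT p.name, SUM(c.salary) AS sum_salary FROM employees c JOIN departments p ON c.department_id = p.id GROUP BY p.id, p.name HAVING COUNT(*) >= 2 ORDER BY sum_salary DESC

Execution result:
name | sum_salary
HR | 435382
IT | 379103
Operations | 219368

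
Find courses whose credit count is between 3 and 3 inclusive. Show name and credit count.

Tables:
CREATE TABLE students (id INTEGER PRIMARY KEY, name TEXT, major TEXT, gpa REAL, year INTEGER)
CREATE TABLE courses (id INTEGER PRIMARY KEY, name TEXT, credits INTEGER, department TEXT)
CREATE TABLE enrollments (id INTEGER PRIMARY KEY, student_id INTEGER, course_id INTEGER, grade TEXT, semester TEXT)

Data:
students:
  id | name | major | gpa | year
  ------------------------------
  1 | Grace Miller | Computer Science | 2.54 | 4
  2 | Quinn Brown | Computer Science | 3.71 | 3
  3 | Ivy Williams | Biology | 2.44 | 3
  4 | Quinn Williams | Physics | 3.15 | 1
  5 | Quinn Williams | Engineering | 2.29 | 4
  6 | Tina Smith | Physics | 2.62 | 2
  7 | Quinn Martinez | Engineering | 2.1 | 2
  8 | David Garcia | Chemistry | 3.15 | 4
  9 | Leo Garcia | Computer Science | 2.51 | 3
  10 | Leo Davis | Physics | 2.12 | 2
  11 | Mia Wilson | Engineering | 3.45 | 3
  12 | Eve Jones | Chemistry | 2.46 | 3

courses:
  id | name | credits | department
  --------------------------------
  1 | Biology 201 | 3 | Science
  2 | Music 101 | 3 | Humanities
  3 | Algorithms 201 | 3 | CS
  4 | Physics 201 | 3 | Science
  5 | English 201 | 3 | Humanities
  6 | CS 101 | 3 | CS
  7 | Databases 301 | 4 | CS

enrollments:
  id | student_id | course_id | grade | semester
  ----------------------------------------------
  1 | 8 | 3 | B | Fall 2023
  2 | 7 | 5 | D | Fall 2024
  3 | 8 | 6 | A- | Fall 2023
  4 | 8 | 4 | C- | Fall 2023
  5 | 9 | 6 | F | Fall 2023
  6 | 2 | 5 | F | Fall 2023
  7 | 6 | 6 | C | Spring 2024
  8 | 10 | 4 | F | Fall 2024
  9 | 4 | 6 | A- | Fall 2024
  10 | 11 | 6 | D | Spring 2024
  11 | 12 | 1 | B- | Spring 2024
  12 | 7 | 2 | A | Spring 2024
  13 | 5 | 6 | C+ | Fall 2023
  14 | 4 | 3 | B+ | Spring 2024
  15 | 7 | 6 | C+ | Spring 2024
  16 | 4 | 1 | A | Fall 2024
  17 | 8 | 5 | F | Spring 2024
SELECT name, credits FROM courses WHERE credits BETWEEN 3 AND 3

Execution result:
name | credits
Biology 201 | 3
Music 101 | 3
Algorithms 201 | 3
Physics 201 | 3
English 201 | 3
CS 101 | 3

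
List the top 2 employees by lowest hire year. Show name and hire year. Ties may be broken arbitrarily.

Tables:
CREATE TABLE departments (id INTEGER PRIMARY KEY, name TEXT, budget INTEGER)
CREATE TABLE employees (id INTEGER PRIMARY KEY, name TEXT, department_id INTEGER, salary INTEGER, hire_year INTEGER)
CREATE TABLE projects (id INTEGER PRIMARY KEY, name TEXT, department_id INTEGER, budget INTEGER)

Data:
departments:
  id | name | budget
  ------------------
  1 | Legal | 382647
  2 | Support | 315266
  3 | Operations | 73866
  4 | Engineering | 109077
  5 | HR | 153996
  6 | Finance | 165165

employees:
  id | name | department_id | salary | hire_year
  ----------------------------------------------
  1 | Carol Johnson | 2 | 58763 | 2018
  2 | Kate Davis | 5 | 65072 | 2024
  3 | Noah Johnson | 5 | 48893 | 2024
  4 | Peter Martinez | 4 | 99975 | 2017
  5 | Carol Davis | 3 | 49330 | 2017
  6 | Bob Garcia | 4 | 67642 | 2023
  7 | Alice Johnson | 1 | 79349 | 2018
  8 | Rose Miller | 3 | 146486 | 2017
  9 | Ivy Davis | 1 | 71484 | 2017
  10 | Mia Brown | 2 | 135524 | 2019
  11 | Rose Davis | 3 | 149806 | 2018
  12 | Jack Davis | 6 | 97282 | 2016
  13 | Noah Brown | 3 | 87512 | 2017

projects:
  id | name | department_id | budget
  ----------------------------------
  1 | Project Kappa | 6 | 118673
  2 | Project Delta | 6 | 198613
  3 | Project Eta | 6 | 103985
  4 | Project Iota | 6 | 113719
SELECT name, hire_year FROM employees ORDER BY hire_year ASC LIMIT 2

Execution result:
name | hire_year
Jack Davis | 2016
Peter Martinez | 2017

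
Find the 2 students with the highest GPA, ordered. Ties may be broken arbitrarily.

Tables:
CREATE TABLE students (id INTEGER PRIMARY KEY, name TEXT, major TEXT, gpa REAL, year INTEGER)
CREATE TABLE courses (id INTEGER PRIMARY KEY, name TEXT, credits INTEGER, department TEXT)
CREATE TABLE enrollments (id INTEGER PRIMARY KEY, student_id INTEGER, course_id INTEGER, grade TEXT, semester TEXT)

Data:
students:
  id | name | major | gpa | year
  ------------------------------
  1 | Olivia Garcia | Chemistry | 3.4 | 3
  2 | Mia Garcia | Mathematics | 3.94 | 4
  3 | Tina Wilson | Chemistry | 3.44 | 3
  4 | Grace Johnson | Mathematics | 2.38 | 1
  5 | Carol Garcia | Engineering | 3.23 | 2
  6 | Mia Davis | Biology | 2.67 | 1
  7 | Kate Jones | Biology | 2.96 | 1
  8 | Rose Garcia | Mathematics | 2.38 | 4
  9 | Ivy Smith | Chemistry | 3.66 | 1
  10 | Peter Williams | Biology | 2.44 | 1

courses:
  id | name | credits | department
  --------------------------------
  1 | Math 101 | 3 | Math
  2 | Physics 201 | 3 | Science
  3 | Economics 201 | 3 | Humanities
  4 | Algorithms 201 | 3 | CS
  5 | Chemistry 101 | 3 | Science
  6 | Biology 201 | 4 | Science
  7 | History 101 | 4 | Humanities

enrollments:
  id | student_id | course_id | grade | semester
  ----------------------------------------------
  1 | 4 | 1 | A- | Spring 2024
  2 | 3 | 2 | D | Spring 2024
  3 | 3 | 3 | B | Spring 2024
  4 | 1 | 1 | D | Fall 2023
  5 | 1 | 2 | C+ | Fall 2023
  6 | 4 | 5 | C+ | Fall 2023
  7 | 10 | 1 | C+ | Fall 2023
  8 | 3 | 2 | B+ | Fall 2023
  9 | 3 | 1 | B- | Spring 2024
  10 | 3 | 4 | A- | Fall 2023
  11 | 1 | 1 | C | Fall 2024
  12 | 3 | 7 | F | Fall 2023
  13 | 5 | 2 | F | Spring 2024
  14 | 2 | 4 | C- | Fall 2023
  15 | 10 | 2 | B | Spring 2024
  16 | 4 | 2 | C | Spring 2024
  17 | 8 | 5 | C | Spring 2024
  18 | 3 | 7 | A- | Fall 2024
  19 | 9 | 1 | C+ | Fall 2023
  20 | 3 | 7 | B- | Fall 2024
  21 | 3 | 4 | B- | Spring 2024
SELECT name, gpa FROM students ORDER BY gpa DESC LIMIT 2

Execution result:
name | gpa
Mia Garcia | 3.94
Ivy Smith | 3.66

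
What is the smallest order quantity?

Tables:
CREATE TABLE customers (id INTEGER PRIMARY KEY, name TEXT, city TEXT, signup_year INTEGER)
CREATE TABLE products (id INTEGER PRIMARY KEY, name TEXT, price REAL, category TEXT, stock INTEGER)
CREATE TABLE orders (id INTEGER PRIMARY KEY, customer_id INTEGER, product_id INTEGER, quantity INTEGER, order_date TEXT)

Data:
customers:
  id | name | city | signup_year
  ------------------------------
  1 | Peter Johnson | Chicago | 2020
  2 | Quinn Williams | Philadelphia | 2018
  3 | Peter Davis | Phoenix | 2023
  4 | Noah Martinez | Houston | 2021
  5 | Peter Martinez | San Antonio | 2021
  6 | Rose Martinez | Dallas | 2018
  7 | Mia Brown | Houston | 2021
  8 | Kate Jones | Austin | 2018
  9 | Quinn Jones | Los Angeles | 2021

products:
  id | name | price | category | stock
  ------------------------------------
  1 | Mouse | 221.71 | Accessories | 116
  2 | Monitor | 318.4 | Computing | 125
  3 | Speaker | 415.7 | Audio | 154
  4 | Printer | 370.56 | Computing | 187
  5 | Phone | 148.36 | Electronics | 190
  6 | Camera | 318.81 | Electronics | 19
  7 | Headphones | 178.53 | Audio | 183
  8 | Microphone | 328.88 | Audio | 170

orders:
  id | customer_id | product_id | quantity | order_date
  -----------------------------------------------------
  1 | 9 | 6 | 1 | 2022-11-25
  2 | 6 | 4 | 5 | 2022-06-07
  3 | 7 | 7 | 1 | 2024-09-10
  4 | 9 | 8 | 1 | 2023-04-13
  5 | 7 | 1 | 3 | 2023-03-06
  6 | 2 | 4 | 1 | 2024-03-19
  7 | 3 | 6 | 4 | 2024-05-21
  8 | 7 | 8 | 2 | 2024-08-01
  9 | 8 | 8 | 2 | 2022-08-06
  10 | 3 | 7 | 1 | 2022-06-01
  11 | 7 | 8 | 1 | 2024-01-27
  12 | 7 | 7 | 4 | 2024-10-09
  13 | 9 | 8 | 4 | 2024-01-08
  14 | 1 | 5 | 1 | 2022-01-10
SELECT MIN(quantity) FROM orders

Execution result:
1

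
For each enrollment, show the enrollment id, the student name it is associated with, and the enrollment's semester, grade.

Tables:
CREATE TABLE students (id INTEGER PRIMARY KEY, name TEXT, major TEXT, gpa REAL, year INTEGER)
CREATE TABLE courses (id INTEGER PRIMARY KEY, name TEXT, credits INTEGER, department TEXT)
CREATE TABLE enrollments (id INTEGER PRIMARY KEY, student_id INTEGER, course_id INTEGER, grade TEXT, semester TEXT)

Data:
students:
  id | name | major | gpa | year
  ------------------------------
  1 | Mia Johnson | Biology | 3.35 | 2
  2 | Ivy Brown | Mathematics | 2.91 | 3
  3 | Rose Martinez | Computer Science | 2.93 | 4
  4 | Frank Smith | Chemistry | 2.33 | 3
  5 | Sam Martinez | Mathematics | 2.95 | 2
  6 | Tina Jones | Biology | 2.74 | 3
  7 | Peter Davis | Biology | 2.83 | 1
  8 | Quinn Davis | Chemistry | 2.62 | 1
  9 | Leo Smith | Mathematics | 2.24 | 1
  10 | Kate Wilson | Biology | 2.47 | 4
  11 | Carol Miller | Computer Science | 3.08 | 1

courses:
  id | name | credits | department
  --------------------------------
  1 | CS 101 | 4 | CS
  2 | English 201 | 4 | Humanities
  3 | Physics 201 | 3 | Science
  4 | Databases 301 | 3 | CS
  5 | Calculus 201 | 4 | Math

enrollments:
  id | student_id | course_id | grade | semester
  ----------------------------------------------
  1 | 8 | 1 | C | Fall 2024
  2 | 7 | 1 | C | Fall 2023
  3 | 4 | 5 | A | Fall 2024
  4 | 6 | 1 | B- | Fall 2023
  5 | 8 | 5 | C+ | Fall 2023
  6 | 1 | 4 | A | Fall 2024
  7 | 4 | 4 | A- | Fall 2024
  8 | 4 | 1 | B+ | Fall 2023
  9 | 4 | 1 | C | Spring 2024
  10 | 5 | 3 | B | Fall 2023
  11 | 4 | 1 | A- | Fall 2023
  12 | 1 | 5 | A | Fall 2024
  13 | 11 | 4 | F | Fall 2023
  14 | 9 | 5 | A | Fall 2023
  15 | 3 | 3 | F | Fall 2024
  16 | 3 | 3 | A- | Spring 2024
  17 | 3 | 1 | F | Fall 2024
SELECT c.id, p.name AS student, c.semester, c.grade FROM enrollments c JOIN students p ON c.student_id = p.id

Execution result:
id | student | semester | grade
1 | Quinn Davis | Fall 2024 | C
2 | Peter Davis | Fall 2023 | C
3 | Frank Smith | Fall 2024 | A
4 | Tina Jones | Fall 2023 | B-
5 | Quinn Davis | Fall 2023 | C+
6 | Mia Johnson | Fall 2024 | A
7 | Frank Smith | Fall 2024 | A-
8 | Frank Smith | Fall 2023 | B+
9 | Frank Smith | Spring 2024 | C
10 | Sam Martinez | Fall 2023 | B
11 | Frank Smith | Fall 2023 | A-
12 | Mia Johnson | Fall 2024 | A
13 | Carol Miller | Fall 2023 | F
14 | Leo Smith | Fall 2023 | A
15 | Rose Martinez | Fall 2024 | F
16 | Rose Martinez | Spring 2024 | A-
17 | Rose Martinez | Fall 2024 | F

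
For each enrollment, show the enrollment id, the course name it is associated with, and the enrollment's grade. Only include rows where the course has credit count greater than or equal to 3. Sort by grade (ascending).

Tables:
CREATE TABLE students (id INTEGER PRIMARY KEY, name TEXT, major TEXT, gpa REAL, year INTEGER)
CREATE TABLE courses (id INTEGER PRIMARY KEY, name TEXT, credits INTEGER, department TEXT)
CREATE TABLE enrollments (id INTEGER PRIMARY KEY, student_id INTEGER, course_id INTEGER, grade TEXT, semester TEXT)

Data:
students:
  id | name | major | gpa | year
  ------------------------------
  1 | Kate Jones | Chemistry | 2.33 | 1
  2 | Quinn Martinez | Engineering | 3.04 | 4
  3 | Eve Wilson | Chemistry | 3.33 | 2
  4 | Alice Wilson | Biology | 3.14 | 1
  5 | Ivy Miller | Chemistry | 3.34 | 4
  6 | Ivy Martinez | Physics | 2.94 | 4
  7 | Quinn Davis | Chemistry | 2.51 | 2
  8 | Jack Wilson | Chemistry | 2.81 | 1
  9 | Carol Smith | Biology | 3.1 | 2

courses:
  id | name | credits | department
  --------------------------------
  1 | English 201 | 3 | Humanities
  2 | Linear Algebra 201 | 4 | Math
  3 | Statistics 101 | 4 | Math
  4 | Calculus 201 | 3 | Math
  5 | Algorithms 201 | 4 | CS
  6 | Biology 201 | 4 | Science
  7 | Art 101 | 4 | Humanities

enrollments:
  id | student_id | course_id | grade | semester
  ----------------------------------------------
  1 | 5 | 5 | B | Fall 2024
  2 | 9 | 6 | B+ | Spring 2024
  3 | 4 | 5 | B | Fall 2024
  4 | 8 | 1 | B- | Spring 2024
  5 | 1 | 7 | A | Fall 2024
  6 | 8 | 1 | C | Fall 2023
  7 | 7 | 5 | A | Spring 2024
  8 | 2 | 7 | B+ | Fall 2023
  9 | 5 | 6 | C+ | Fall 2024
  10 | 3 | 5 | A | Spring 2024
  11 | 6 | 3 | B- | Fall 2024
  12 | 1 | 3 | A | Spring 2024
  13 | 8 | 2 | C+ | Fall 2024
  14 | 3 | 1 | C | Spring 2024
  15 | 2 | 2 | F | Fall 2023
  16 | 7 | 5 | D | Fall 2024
SELECT c.id, p.name AS course, c.grade FROM enrollments c JOIN courses p ON c.course_id = p.id WHERE p.credits >= 3 ORDER BY c.grade ASC

Execution result:
id | course | grade
5 | Art 101 | A
7 | Algorithms 201 | A
10 | Algorithms 201 | A
12 | Statistics 101 | A
1 | Algorithms 201 | B
3 | Algorithms 201 | B
2 | Biology 201 | B+
8 | Art 101 | B+
4 | English 201 | B-
11 | Statistics 101 | B-
6 | English 201 | C
14 | English 201 | C
9 | Biology 201 | C+
13 | Linear Algebra 201 | C+
16 | Algorithms 201 | D
15 | Linear Algebra 201 | F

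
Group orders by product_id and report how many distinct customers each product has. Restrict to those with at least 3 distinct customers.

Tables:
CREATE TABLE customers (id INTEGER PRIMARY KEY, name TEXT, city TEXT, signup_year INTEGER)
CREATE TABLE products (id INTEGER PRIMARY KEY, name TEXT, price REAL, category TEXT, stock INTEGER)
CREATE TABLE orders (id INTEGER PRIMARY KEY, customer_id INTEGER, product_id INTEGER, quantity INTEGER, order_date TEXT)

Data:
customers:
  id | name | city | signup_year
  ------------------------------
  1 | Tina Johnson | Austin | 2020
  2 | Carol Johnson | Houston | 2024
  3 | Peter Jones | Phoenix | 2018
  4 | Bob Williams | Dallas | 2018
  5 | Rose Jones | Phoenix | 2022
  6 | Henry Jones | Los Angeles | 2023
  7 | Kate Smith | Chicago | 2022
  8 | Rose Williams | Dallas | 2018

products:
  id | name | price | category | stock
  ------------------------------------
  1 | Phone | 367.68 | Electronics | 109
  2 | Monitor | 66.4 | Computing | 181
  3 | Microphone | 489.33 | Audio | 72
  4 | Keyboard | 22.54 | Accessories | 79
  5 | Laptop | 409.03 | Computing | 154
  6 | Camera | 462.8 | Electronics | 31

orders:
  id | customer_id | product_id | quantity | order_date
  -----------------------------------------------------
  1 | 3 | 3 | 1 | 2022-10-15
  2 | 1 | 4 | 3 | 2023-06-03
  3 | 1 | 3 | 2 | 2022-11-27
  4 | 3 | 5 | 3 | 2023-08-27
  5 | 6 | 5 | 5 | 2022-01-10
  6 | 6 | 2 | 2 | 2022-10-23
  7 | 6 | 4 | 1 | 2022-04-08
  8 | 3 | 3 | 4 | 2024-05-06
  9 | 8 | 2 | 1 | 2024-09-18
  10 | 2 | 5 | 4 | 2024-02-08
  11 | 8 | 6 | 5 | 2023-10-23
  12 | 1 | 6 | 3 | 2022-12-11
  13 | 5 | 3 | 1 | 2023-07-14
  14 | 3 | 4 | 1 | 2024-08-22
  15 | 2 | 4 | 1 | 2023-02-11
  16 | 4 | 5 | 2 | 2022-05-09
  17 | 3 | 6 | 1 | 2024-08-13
SELECT product_id, COUNT(DISTINCT customer_id) AS distinct_customer_count FROM orders GROUP BY product_id HAVING COUNT(DISTINCT customer_id) >= 3

Execution result:
product_id | distinct_customer_count
3 | 3
4 | 4
5 | 4
6 | 3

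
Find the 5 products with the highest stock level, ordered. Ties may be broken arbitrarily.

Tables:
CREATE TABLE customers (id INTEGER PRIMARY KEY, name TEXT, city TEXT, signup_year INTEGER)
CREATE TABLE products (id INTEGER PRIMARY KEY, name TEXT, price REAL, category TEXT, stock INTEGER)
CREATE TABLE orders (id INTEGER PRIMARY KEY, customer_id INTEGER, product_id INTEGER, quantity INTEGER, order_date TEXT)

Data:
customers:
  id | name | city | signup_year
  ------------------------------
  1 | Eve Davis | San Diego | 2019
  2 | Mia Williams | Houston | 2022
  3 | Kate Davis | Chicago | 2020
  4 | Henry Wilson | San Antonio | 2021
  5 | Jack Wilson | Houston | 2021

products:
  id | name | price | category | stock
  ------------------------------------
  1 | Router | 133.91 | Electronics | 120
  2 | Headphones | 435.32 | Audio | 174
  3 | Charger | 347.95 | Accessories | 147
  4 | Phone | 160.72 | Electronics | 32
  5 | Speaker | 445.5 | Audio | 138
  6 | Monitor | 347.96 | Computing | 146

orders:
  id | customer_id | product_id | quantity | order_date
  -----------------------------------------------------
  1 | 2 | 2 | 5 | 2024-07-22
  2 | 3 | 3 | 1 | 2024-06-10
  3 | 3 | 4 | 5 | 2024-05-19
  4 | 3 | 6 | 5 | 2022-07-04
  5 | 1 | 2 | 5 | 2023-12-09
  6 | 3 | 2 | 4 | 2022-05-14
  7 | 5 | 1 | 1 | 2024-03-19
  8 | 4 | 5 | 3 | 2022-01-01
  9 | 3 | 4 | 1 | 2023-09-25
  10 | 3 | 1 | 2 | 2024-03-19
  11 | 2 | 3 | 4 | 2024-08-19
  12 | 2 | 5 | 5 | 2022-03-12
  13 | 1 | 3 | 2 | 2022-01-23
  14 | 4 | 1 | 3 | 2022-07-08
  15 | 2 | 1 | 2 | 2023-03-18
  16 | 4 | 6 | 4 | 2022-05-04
SELECT name, stock FROM products ORDER BY stock DESC LIMIT 5

Execution result:
name | stock
Headphones | 174
Charger | 147
Monitor | 146
Speaker | 138
Router | 120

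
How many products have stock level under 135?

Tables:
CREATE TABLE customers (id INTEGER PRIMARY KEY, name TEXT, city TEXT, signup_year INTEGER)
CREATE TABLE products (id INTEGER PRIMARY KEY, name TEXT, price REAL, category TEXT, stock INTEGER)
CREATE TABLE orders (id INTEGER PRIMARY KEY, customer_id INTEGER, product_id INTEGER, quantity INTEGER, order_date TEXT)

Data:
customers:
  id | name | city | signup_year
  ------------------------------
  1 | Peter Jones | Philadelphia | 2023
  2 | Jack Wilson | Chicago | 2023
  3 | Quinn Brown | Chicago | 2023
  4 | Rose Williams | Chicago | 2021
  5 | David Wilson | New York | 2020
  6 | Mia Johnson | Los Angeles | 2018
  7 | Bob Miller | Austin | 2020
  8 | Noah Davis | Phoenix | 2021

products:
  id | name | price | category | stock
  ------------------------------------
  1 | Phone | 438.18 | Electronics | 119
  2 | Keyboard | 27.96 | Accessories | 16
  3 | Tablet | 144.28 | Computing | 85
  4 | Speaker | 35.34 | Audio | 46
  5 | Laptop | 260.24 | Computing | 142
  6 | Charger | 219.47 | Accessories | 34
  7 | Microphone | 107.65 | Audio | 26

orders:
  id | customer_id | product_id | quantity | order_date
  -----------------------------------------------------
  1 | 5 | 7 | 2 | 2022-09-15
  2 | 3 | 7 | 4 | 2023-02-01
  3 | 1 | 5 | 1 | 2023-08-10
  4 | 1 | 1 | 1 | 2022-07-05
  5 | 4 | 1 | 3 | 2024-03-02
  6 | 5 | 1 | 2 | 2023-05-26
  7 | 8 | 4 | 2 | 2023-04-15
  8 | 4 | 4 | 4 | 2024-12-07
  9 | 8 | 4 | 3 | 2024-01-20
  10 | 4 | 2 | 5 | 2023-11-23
SELECT COUNT(*) FROM products WHERE stock < 135

Execution result:
6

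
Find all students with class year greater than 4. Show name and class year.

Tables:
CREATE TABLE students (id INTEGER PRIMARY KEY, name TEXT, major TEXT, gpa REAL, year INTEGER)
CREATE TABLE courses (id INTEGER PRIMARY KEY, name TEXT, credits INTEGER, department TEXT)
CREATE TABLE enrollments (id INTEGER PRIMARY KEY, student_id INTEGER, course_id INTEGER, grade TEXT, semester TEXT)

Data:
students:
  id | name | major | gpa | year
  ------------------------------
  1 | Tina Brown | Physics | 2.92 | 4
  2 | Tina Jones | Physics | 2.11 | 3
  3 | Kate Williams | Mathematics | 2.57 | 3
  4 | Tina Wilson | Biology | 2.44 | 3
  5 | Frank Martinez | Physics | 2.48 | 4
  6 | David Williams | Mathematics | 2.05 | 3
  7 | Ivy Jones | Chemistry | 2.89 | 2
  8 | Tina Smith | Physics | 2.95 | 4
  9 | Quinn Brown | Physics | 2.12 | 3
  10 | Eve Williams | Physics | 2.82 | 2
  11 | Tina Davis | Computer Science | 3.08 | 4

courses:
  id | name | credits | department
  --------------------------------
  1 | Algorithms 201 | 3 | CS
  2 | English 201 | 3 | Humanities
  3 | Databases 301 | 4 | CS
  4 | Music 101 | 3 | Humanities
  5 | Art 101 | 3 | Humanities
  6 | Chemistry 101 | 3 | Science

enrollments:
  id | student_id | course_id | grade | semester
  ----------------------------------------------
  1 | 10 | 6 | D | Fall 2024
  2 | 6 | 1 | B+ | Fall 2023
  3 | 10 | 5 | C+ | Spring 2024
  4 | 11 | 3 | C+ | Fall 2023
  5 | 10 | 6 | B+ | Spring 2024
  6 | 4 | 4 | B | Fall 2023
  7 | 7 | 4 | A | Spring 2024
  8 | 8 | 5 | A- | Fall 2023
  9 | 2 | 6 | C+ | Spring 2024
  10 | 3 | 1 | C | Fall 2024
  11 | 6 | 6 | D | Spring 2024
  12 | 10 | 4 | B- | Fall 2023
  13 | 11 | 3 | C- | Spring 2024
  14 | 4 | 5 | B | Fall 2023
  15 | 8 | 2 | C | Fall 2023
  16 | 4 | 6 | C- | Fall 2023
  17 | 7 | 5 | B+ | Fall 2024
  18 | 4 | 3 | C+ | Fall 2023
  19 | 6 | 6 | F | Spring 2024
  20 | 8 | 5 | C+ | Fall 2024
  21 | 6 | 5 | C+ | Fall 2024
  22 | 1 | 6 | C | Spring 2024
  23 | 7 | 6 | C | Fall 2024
SELECT name, year FROM students WHERE year > 4

Execution result:
(no rows)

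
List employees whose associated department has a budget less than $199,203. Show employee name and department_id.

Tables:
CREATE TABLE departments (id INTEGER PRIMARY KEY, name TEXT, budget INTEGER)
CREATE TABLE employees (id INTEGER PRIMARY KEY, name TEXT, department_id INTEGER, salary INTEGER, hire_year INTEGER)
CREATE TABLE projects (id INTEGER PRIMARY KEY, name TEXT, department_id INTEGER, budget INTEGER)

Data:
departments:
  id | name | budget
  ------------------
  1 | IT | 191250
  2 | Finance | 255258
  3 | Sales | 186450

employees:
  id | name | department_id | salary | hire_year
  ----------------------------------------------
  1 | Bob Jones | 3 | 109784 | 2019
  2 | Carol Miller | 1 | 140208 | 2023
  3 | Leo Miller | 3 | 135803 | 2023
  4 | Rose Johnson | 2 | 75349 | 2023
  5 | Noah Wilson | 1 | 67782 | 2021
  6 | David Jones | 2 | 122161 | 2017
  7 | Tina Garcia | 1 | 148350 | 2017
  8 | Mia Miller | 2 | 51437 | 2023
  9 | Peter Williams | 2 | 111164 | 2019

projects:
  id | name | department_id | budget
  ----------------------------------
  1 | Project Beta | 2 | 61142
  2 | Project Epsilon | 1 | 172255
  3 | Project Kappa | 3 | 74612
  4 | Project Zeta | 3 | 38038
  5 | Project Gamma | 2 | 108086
SELECT name, department_id FROM employees WHERE department_id IN (SELECT id FROM departments WHERE budget < 199203)

Execution result:
name | department_id
Bob Jones | 3
Carol Miller | 1
Leo Miller | 3
Noah Wilson | 1
Tina Garcia | 1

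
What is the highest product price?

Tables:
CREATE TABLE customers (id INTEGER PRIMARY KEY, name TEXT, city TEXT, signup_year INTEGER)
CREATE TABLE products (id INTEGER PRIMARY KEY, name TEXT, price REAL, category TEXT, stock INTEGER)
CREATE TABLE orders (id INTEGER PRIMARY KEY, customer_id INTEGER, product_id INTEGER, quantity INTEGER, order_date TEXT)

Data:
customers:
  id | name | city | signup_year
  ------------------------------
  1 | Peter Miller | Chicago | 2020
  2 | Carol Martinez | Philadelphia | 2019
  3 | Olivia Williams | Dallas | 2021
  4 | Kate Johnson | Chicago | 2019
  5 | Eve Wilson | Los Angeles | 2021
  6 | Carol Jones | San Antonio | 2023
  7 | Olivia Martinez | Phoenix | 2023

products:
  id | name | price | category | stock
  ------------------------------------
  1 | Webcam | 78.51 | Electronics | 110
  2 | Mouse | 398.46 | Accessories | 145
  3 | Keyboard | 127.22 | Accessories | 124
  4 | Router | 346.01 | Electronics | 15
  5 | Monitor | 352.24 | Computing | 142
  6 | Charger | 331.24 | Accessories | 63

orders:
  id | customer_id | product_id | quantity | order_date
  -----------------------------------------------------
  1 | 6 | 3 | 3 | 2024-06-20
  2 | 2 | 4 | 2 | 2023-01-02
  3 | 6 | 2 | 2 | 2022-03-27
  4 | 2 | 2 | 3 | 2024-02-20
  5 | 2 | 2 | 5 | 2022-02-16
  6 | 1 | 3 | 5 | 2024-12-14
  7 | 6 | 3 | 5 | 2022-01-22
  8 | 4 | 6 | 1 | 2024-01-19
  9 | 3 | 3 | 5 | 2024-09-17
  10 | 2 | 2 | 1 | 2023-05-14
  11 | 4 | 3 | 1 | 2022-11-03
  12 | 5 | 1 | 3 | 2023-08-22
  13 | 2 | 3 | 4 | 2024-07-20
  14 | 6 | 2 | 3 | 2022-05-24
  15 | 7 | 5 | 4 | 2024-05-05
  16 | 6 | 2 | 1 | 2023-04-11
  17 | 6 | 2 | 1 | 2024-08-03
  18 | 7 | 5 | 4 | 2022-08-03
SELECT MAX(price) FROM products

Execution result:
398.46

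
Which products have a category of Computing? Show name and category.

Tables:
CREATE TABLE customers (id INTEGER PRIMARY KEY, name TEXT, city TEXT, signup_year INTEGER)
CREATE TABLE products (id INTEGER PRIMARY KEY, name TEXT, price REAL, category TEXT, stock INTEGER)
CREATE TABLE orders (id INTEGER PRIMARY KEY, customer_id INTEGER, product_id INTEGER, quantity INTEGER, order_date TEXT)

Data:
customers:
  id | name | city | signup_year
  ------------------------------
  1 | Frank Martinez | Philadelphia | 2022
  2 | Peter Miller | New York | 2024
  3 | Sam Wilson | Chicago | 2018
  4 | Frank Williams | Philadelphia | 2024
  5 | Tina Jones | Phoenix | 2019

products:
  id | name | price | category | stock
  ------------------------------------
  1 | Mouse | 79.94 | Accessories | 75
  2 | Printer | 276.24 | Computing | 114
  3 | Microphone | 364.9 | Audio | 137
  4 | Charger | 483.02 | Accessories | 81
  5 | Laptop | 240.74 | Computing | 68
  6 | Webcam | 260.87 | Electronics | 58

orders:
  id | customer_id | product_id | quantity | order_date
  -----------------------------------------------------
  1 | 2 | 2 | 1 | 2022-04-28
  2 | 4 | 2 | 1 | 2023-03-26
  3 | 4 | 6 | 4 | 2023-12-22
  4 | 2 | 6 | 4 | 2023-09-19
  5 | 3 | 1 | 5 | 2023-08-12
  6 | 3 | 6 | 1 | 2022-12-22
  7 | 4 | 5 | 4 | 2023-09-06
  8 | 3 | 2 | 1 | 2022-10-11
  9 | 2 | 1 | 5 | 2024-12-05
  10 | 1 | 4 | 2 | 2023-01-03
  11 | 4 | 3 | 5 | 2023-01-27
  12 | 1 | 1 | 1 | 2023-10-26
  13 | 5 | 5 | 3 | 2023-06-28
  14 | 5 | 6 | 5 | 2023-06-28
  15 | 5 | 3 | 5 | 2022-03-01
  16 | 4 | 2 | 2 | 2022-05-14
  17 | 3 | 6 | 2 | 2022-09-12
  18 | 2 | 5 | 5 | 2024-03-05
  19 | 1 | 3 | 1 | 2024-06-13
SELECT name, category FROM products WHERE category = 'Computing'

Execution result:
name | category
Printer | Computing
Laptop | Computing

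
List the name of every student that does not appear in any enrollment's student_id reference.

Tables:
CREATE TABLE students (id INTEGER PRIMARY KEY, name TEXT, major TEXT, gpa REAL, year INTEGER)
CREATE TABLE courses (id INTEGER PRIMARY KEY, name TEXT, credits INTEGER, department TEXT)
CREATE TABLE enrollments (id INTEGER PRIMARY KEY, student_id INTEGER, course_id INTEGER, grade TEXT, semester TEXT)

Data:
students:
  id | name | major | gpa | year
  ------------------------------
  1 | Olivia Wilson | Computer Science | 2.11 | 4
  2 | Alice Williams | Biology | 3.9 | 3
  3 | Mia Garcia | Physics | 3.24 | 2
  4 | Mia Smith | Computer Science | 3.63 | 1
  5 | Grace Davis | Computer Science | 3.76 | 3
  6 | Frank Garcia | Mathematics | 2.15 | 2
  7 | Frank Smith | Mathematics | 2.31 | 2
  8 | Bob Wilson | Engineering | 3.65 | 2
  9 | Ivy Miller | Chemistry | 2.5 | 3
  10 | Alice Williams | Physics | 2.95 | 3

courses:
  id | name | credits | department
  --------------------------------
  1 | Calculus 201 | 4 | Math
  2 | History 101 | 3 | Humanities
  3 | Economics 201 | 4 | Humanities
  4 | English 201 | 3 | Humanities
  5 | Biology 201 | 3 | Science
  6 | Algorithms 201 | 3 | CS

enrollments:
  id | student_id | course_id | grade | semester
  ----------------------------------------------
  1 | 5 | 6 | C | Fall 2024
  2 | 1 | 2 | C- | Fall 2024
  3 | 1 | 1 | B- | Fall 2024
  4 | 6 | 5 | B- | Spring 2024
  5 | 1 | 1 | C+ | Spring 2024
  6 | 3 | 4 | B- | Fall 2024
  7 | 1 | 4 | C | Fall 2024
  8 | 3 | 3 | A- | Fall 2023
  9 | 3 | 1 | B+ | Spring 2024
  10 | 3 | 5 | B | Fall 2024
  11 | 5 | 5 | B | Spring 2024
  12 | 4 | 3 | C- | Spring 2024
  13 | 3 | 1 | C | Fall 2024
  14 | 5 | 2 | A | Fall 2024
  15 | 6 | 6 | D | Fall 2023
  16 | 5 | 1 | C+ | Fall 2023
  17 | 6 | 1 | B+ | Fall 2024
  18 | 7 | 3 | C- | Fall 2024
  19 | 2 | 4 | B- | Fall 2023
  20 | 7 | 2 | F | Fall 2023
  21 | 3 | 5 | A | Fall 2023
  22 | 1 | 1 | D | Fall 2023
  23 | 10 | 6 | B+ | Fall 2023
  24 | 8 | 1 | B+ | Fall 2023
SELECT p.name FROM students p LEFT JOIN enrollments c ON c.student_id = p.id WHERE c.id IS NULL

Execution result:
Ivy Miller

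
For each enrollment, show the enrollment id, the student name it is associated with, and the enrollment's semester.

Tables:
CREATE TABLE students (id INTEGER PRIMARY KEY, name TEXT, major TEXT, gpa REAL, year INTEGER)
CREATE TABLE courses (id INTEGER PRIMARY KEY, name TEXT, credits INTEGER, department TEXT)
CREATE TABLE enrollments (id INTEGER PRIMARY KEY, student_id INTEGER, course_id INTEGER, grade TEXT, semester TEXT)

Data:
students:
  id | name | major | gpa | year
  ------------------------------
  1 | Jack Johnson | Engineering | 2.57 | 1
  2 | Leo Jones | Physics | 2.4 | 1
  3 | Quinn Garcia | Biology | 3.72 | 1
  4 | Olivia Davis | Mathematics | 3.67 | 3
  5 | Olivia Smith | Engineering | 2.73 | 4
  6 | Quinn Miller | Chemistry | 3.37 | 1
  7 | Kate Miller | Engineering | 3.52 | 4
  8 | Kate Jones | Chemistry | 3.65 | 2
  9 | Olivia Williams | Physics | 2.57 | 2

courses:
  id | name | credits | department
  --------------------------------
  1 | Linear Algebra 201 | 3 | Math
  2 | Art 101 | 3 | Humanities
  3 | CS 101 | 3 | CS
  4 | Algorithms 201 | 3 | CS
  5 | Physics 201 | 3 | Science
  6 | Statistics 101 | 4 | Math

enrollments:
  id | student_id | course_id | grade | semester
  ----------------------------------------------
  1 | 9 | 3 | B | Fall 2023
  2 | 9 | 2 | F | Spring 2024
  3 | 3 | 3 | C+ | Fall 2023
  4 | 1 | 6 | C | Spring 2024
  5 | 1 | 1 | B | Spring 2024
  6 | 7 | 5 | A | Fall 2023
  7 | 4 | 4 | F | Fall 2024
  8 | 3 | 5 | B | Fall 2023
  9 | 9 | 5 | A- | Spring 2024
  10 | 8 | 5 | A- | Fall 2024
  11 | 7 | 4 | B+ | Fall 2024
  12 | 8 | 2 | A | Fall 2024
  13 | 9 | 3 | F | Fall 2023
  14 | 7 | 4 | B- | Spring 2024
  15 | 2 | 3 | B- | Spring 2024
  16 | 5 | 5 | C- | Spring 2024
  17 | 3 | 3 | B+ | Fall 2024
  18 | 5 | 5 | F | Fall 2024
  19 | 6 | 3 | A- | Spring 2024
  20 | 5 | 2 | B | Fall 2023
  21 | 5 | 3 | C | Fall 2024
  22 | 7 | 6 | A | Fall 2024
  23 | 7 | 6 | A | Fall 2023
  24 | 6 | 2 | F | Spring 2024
SELECT c.id, p.name AS student, c.semester FROM enrollments c JOIN students p ON c.student_id = p.id

Execution result:
id | student | semester
1 | Olivia Williams | Fall 2023
2 | Olivia Williams | Spring 2024
3 | Quinn Garcia | Fall 2023
4 | Jack Johnson | Spring 2024
5 | Jack Johnson | Spring 2024
6 | Kate Miller | Fall 2023
7 | Olivia Davis | Fall 2024
8 | Quinn Garcia | Fall 2023
9 | Olivia Williams | Spring 2024
10 | Kate Jones | Fall 2024
11 | Kate Miller | Fall 2024
12 | Kate Jones | Fall 2024
13 | Olivia Williams | Fall 2023
14 | Kate Miller | Spring 2024
15 | Leo Jones | Spring 2024
16 | Olivia Smith | Spring 2024
17 | Quinn Garcia | Fall 2024
18 | Olivia Smith | Fall 2024
19 | Quinn Miller | Spring 2024
20 | Olivia Smith | Fall 2023
21 | Olivia Smith | Fall 2024
22 | Kate Miller | Fall 2024
23 | Kate Miller | Fall 2023
24 | Quinn Miller | Spring 2024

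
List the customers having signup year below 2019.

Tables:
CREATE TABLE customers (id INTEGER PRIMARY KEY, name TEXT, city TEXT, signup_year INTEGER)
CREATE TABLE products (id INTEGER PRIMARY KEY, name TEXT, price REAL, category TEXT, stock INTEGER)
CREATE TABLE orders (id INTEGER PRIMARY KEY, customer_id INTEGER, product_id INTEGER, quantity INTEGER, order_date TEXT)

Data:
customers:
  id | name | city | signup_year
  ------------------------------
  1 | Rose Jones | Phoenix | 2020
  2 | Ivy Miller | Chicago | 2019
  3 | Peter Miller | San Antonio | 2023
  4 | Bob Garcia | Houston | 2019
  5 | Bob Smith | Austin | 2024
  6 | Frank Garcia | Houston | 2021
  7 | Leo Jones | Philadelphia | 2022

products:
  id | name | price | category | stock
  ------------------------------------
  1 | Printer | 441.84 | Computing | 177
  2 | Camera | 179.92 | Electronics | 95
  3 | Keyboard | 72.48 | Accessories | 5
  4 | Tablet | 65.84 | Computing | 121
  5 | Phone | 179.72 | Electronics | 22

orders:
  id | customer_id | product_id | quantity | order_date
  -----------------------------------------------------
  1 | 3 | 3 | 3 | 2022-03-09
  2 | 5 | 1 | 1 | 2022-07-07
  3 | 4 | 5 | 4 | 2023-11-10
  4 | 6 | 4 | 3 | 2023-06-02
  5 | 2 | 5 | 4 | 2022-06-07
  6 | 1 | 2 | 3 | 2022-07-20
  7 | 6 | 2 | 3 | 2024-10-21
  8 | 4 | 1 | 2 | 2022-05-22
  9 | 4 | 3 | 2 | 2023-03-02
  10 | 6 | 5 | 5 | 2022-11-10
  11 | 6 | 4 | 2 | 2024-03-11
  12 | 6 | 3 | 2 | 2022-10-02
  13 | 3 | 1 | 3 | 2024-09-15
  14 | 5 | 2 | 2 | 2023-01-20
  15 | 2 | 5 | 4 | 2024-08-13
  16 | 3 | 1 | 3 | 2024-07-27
SELECT name, signup_year FROM customers WHERE signup_year < 2019

Execution result:
(no rows)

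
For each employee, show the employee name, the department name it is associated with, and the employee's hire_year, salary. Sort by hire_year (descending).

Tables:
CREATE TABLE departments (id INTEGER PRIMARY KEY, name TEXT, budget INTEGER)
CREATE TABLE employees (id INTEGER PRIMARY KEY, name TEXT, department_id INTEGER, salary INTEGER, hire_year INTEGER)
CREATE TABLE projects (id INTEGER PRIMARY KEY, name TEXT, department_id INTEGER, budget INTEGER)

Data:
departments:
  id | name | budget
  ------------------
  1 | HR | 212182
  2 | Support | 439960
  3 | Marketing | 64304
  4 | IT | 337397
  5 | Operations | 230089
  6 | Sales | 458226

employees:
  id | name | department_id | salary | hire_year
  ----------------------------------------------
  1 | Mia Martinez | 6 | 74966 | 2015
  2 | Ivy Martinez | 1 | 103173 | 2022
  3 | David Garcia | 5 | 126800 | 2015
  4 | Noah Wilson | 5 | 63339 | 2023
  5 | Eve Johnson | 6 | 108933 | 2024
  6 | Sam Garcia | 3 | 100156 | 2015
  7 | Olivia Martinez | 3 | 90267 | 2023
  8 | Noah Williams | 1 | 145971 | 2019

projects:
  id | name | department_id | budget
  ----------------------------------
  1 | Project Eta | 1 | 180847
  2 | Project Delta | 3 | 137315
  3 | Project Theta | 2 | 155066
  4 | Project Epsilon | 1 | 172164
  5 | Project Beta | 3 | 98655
SELECT c.name, p.name AS department, c.hire_year, c.salary FROM employees c JOIN departments p ON c.department_id = p.id ORDER BY c.hire_year DESC

Execution result:
name | department | hire_year | salary
Eve Johnson | Sales | 2024 | 108933
Noah Wilson | Operations | 2023 | 63339
Olivia Martinez | Marketing | 2023 | 90267
Ivy Martinez | HR | 2022 | 103173
Noah Williams | HR | 2019 | 145971
Mia Martinez | Sales | 2015 | 74966
David Garcia | Operations | 2015 | 126800
Sam Garcia | Marketing | 2015 | 100156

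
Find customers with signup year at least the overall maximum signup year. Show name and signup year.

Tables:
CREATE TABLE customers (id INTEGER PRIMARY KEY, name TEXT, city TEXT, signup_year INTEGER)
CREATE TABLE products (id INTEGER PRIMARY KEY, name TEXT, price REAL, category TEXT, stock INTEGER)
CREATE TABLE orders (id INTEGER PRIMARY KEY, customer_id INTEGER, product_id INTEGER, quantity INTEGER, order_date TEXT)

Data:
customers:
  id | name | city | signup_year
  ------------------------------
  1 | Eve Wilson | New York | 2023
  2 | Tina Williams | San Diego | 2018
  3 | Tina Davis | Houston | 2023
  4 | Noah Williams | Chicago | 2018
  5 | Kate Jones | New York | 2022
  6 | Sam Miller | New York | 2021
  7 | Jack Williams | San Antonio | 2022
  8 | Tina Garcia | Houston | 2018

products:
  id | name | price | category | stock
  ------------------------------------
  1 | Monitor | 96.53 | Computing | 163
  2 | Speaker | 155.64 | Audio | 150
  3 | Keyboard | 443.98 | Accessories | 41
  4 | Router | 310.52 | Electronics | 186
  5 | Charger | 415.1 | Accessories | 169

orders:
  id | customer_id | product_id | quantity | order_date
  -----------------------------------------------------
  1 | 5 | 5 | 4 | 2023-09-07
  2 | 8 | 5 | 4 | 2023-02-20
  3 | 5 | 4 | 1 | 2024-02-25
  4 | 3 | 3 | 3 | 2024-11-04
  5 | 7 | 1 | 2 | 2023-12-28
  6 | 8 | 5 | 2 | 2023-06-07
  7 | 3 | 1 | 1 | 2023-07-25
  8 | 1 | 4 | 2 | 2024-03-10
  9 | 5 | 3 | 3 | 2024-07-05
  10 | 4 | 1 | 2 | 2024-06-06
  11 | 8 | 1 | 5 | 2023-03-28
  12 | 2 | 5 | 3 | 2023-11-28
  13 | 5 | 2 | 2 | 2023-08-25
SELECT name, signup_year FROM customers WHERE signup_year >= (SELECT MAX(signup_year) FROM customers)

Execution result:
name | signup_year
Eve Wilson | 2023
Tina Davis | 2023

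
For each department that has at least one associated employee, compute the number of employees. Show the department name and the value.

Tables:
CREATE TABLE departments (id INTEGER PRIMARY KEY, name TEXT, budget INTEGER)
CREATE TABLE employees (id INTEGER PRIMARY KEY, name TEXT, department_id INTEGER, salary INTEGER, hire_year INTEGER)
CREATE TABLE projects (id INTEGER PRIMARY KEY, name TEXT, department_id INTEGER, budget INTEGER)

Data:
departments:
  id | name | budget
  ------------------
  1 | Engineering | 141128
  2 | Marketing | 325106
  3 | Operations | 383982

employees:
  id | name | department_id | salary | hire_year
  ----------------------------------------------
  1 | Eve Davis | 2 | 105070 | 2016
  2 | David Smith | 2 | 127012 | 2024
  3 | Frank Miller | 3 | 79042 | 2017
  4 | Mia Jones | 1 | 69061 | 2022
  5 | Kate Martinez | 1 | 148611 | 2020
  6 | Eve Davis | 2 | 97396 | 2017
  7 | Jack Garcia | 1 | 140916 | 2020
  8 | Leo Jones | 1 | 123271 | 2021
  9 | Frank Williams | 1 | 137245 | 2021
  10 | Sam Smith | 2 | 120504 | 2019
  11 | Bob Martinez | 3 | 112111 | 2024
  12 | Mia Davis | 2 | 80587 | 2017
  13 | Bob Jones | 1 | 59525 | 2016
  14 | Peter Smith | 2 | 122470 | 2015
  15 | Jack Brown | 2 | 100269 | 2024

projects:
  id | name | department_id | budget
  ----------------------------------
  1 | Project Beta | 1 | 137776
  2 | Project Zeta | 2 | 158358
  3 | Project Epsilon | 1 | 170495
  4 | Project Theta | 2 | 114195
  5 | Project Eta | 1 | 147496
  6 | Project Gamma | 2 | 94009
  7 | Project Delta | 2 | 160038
SELECT p.name, COUNT(*) AS n FROM employees c JOIN departments p ON c.department_id = p.id GROUP BY p.id, p.name

Execution result:
name | n
Engineering | 6
Marketing | 7
Operations | 2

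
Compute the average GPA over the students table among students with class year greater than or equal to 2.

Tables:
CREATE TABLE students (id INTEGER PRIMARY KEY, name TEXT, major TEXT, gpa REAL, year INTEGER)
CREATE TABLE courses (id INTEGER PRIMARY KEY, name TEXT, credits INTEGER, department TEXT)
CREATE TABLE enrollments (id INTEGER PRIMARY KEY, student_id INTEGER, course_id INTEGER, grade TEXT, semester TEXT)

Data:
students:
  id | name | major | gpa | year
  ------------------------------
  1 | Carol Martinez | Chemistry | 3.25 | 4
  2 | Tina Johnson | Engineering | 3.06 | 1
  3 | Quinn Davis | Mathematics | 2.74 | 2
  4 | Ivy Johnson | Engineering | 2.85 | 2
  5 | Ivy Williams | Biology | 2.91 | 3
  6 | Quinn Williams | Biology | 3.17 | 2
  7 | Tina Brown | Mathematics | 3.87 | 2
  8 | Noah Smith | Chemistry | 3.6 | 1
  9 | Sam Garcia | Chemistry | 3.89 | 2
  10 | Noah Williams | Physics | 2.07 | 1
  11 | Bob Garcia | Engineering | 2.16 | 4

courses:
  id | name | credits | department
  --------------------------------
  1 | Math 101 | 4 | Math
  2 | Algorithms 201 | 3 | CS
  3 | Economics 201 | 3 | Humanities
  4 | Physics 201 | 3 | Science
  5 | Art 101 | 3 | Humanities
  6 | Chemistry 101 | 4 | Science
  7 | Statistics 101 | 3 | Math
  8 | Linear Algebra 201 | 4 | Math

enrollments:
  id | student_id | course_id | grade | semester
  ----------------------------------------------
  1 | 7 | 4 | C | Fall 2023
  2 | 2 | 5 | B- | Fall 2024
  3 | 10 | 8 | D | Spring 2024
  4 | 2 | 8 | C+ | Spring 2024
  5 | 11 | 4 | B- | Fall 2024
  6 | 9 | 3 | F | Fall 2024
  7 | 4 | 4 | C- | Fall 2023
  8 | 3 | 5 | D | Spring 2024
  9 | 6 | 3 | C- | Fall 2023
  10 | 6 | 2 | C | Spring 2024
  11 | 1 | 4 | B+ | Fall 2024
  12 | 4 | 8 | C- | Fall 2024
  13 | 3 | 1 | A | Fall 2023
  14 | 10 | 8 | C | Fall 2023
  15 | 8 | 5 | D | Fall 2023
SELECT AVG(gpa) FROM students WHERE year >= 2

Execution result:
3.11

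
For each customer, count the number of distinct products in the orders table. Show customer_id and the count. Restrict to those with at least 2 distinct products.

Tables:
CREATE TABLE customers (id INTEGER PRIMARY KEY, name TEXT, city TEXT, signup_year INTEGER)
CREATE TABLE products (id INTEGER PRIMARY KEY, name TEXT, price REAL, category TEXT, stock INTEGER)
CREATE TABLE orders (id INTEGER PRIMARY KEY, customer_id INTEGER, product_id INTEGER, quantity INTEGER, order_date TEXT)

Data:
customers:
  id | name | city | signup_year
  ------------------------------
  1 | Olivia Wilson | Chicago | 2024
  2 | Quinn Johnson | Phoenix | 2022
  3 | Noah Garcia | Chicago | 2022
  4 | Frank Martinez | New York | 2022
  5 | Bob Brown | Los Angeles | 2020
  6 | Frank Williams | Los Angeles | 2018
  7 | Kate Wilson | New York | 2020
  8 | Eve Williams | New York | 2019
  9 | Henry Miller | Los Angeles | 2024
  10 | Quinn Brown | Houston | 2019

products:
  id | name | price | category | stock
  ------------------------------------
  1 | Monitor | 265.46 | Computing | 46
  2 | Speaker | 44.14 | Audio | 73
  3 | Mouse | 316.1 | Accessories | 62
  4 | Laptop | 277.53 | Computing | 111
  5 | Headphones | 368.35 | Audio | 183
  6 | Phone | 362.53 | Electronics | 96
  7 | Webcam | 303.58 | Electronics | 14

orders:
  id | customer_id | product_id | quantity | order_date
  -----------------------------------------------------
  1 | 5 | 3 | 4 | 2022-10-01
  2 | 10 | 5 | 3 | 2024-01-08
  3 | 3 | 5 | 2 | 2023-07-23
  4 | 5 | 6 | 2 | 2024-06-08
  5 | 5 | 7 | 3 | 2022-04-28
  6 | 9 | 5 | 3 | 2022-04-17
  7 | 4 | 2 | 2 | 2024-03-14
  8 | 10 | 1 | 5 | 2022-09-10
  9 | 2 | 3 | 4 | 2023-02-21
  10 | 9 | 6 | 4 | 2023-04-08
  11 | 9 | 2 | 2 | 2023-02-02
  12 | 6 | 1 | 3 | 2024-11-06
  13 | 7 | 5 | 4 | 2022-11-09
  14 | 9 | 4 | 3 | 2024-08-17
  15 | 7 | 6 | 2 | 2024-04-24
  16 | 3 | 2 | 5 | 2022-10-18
SELECT customer_id, COUNT(DISTINCT product_id) AS distinct_product_count FROM orders GROUP BY customer_id HAVING COUNT(DISTINCT product_id) >= 2

Execution result:
customer_id | distinct_product_count
3 | 2
5 | 3
7 | 2
9 | 4
10 | 2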